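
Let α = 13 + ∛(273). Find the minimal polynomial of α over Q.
m_α(x) = x^3 - 39x^2 + 507x - 2470

Set β = α - 13 = ∛(273), so β^3 = 273. Then (α - 13)^3 - 273 = 0, i.e. α is a root of g(x) = (x - 13)^3 - 273 = x^3 - 39x^2 + 507x - 2470. Since g(x) = h(x - 13) where h(x) = x^3 - 273, and h is irreducible over Q (because 273 is not a perfect cube, so h has no rational root, and a monic cubic with no rational root is irreducible), g is also irreducible (irreducibility is preserved under the substitution x → x - 13). Hence m_α(x) = x^3 - 39x^2 + 507x - 2470.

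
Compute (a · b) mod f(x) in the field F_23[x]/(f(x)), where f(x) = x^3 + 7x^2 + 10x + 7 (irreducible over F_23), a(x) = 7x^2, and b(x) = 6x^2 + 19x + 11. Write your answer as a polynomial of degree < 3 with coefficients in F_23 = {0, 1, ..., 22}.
a · b ≡ 2x^2 + 5x (mod f(x))

Multiply in F_23[x]: a(x)·b(x) = (7x^2)·(6x^2 + 19x + 11) = 19x^4 + 18x^3 + 8x^2. This has degree ≥ 3, so divide by f(x) over F_23: 19x^4 + 18x^3 + 8x^2 = (19x)·(x^3 + 7x^2 + 10x + 7) + (2x^2 + 5x). Hence a·b ≡ 2x^2 + 5x (mod f). (F_23[x]/(f) is a field with 23^3 = 12167 elements since f is irreducible of degree 3.)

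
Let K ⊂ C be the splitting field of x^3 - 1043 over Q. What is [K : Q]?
[K : Q] = 6

The roots of x^3 - 1043 are ∛1043, ω∛1043, ω^2∛1043 where ω = e^(2πi/3) is a primitive cube root of unity, so K = Q(∛1043, ω). Now [Q(∛1043):Q] = 3 (since 1043 is not a perfect cube, x^3 - 1043 is irreducible) and [Q(ω):Q] = 2. Both 2 and 3 divide [K:Q], and [K:Q] ≤ 3·2 = 6, so [K:Q] = 6. (Equivalently: Q(∛1043) ⊂ R but ω ∉ R, so [K : Q(∛1043)] = 2.)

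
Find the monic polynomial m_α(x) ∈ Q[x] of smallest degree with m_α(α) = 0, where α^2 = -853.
m_α(x) = x^2 + 853

α satisfies α^2 + 853 = 0, so x^2 + 853 annihilates α. Since d = -853 is squarefree and ≠ 1, it is not a perfect square in Q, so x^2 + 853 has no rational root and is therefore irreducible over Q (a degree-2 polynomial over a field is irreducible iff it has no root). Hence m_α(x) = x^2 + 853.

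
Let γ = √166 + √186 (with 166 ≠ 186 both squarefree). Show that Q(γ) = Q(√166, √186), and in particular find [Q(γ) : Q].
[Q(γ) : Q] = 4 (equivalently, Q(γ) = Q(√166, √186))

Obviously Q(γ) ⊆ Q(√166, √186), and [Q(√166, √186):Q] = 4 (since 166, 186 are distinct squarefree integers > 1 with 30876 not a perfect square). To show equality we compute the minimal polynomial of γ. From γ = √166 + √186: γ^2 = 166 + 2√(30876) + 186 = 352 + 2√(30876), so γ^2 - 352 = 2√(30876); squaring, (γ^2 - 352)^2 = 4·30876, i.e. γ^4 - 704γ^2 + 123904 - 123504 = 0, i.e. γ^4 - 704γ^2 + 400 = 0. So γ is a root of x^4 - 704x^2 + 400. This polynomial is irreducible over Q: it has no rational root (each ±√166 ± √186 is irrational), and any factorization into two quadratics over Q would force √(30876) ∈ Q (pairing opposite roots) or √166, √186 ∈ Q (other pairings), all impossible. Hence [Q(γ):Q] = 4 = [Q(√166, √186):Q], so Q(γ) = Q(√166, √186).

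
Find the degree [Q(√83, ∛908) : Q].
[Q(√83, ∛908) : Q] = 6

Let L = Q(√83, ∛908). Since Q(√83) ⊂ L and [Q(√83):Q] = 2, the tower law gives 2 | [L:Q]. Likewise Q(∛908) ⊂ L with [Q(∛908):Q] = 3 (because 908 is not a perfect cube), so 3 | [L:Q]. As gcd(2,3) = 1, [L:Q] is divisible by 6. Conversely L is generated over Q by √83 and ∛908, so [L:Q] ≤ 2·3 = 6. Therefore [Q(√83, ∛908) : Q] = 6.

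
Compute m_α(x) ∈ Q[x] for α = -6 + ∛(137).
m_α(x) = x^3 + 18x^2 + 108x + 79

Set β = α + 6 = ∛(137), so β^3 = 137. Then (α + 6)^3 - 137 = 0, i.e. α is a root of g(x) = (x + 6)^3 - 137 = x^3 + 18x^2 + 108x + 79. Since g(x) = h(x + 6) where h(x) = x^3 - 137, and h is irreducible over Q (because 137 is not a perfect cube, so h has no rational root, and a monic cubic with no rational root is irreducible), g is also irreducible (irreducibility is preserved under the substitution x → x + 6). Hence m_α(x) = x^3 + 18x^2 + 108x + 79.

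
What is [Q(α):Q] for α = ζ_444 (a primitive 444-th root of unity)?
[Q(α):Q] = 144

The minimal polynomial of ζ_444 over Q is the 444-th cyclotomic polynomial Φ_444(x), which is irreducible over Q and has degree φ(444) = 144. Hence [Q(α):Q] = φ(444) = 144.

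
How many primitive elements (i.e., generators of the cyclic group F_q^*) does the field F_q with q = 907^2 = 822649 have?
There are φ(822648) = 271200 primitive elements

F_q^* is cyclic of order q - 1 = 822648. A cyclic group of order m has exactly φ(m) generators. Here m = 822648 = 2^3 · 3 · 151 · 227, so the number of primitive elements is φ(822648) = 271200.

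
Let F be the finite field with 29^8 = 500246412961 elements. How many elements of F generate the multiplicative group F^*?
There are φ(500246412960) = 114070118400 primitive elements

F_q^* is cyclic of order q - 1 = 500246412960. A cyclic group of order m has exactly φ(m) generators. Here m = 500246412960 = 2^5 · 3 · 5 · 7 · 421 · 353641, so the number of primitive elements is φ(500246412960) = 114070118400.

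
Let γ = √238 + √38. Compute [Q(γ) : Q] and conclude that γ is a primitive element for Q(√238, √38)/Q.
[Q(γ) : Q] = 4 (equivalently, Q(γ) = Q(√238, √38))

Obviously Q(γ) ⊆ Q(√238, √38), and [Q(√238, √38):Q] = 4 (since 238, 38 are distinct squarefree integers > 1 with 9044 not a perfect square). To show equality we compute the minimal polynomial of γ. From γ = √238 + √38: γ^2 = 238 + 2√(9044) + 38 = 276 + 2√(9044), so γ^2 - 276 = 2√(9044); squaring, (γ^2 - 276)^2 = 4·9044, i.e. γ^4 - 552γ^2 + 76176 - 36176 = 0, i.e. γ^4 - 552γ^2 + 40000 = 0. So γ is a root of x^4 - 552x^2 + 40000. This polynomial is irreducible over Q: it has no rational root (each ±√238 ± √38 is irrational), and any factorization into two quadratics over Q would force √(9044) ∈ Q (pairing opposite roots) or √238, √38 ∈ Q (other pairings), all impossible. Hence [Q(γ):Q] = 4 = [Q(√238, √38):Q], so Q(γ) = Q(√238, √38).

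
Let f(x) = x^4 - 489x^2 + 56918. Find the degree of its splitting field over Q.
[K : Q] = 4

Solving the quadratic in x^2: x^2 = (489 ± √(489^2 - 4·56918))/2 = (489 ± √11449)/2 = (489 ± 107)/2, giving x^2 = 191 or x^2 = 298. So f(x) = (x^2 - 191)(x^2 - 298) and the roots of f are ±√191, ±√298. Hence the splitting field is K = Q(√191, √298). Since 191 and 298 are distinct squarefree integers > 1, their product 56918 is not a perfect square, so √298 ∉ Q(√191). By the tower law [K:Q] = [Q(√191,√298):Q(√191)] · [Q(√191):Q] = 2 · 2 = 4.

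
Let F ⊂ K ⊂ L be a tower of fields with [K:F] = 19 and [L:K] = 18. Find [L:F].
[L:F] = 342

The tower law says that for any tower of field extensions F ⊂ K ⊂ L with finite degrees, [L:F] = [L:K] · [K:F]. Here this gives [L:F] = 18 · 19 = 342.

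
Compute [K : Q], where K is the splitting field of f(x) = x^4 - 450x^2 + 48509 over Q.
[K : Q] = 4

Solving the quadratic in x^2: x^2 = (450 ± √(450^2 - 4·48509))/2 = (450 ± √8464)/2 = (450 ± 92)/2, giving x^2 = 179 or x^2 = 271. So f(x) = (x^2 - 179)(x^2 - 271) and the roots of f are ±√179, ±√271. Hence the splitting field is K = Q(√179, √271). Since 179 and 271 are distinct squarefree integers > 1, their product 48509 is not a perfect square, so √271 ∉ Q(√179). By the tower law [K:Q] = [Q(√179,√271):Q(√179)] · [Q(√179):Q] = 2 · 2 = 4.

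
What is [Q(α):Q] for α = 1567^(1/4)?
[Q(α):Q] = 4

α is a root of x^4 - 1567. By Eisenstein's criterion at the prime p = 1567 (which divides the constant term 1567 but p^2 = 2455489 does not, since 1567 is squarefree), x^4 - 1567 is irreducible over Q. Hence [Q(α):Q] = 4.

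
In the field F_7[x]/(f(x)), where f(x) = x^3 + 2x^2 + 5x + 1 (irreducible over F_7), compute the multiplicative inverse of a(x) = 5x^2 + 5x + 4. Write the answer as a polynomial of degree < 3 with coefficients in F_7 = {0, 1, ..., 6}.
a(x)^(-1) ≡ 6x^2 + 2x + 4 (mod f(x))

Since f is irreducible over F_7, F_7[x]/(f) is a field and a(x) ≠ 0 has an inverse. Apply the extended Euclidean algorithm to f(x) and a(x) in F_7[x]: f(x) = (3x + 3)·a(x) + (6x + 3);  a(x) = (2x + 1)·(6x + 3) + (1). The last nonzero remainder is the constant 1 = gcd(f, a) in F_7. Back-substituting through the division chain expresses 1 = s(x)·a(x) + t(x)·f(x) with s(x) ≡ 6x^2 + 2x + 4 (mod f), so a(x)^(-1) ≡ s(x) = 6x^2 + 2x + 4 (mod f). Check: (5x^2 + 5x + 4)·(6x^2 + 2x + 4) = 2x^4 + 5x^3 + 5x^2 + 2 ≡ 1 (mod x^3 + 2x^2 + 5x + 1).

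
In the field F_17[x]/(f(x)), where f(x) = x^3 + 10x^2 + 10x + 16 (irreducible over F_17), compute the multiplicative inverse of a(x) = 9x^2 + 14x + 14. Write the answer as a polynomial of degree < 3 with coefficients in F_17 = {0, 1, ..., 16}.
a(x)^(-1) ≡ 7x^2 + 12x (mod f(x))

Since f is irreducible over F_17, F_17[x]/(f) is a field and a(x) ≠ 0 has an inverse. Apply the extended Euclidean algorithm to f(x) and a(x) in F_17[x]: f(x) = (2x + 15)·a(x) + (10x + 10);  a(x) = (6x + 9)·(10x + 10) + (9). The last nonzero remainder is the constant 9 = gcd(f, a) in F_17. Back-substituting through the division chain expresses 9 = s(x)·a(x) + t(x)·f(x) with s(x) ≡ 12x^2 + 6x (mod f), so (12x^2 + 6x)·a(x) ≡ 9 (mod f). Multiplying by 9^(-1) ≡ 2 in F_17 gives a(x)^(-1) ≡ 2·(12x^2 + 6x) ≡ 7x^2 + 12x (mod f). Check: (9x^2 + 14x + 14)·(7x^2 + 12x) = 12x^4 + 2x^3 + 11x^2 + 15x ≡ 1 (mod x^3 + 10x^2 + 10x + 16).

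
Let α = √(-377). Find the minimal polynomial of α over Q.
m_α(x) = x^2 + 377

α satisfies α^2 + 377 = 0, so x^2 + 377 annihilates α. Since d = -377 is squarefree and ≠ 1, it is not a perfect square in Q, so x^2 + 377 has no rational root and is therefore irreducible over Q (a degree-2 polynomial over a field is irreducible iff it has no root). Hence m_α(x) = x^2 + 377.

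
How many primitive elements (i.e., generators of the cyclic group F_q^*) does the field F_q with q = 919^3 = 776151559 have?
There are φ(776151558) = 181398528 primitive elements

F_q^* is cyclic of order q - 1 = 776151558. A cyclic group of order m has exactly φ(m) generators. Here m = 776151558 = 2 · 3^4 · 7 · 13 · 17 · 19 · 163, so the number of primitive elements is φ(776151558) = 181398528.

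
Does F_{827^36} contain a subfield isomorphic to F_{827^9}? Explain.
Yes: F_{827^9} is a subfield of F_{827^36}

F_{p^m} embeds in F_{p^n} iff m | n (since F_{p^n} is the splitting field of x^(p^n) - x, and F_{p^m} ⊂ F_{p^n} forces p^n to be a power of p^m, i.e. m | n; conversely if m | n then every root of x^(p^m) - x is a root of x^(p^n) - x). Here 9 | 36 (since 36 = 4·9), so F_{827^9} is a subfield of F_{827^36}, and [F_{827^36} : F_{827^9}] = 36/9 = 4.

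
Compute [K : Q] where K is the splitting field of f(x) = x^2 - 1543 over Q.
[K : Q] = 2

f(x) = x^2 - 1543 factors as (x - √1543)(x + √1543). The splitting field is K = Q(√1543). Since 1543 is squarefree and > 1, it is not a perfect square, so x^2 - 1543 is irreducible over Q and [Q(√1543) : Q] = 2. Hence [K : Q] = 2.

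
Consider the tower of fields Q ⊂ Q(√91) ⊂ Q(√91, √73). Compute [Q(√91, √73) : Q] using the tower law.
[Q(√91, √73) : Q] = 4

[Q(√91):Q] = 2 (min poly x^2 - 91, irreducible since 91 is squarefree > 1). For the top step, suppose √73 ∈ Q(√91), say √73 = c + d√91 with c, d ∈ Q. Squaring: 73 = c^2 + 91d^2 + 2cd√91. Since √91 ∉ Q this forces 2cd = 0. If d = 0 then √73 = c ∈ Q, contradicting 73 squarefree > 1. If c = 0 then 73 = 91d^2, so 91·73 = (91d)^2 is a perfect square in Q — but 91·73 = 6643 is not a perfect square (since 91 and 73 are distinct squarefree integers). Contradiction. Hence √73 ∉ Q(√91), so x^2 - 73 stays irreducible over Q(√91) and [Q(√91, √73) : Q(√91)] = 2. By the tower law, [Q(√91, √73) : Q] = 2 · 2 = 4.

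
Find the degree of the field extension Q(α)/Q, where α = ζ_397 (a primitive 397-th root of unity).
[Q(α):Q] = 396

The minimal polynomial of ζ_397 over Q is the 397-th cyclotomic polynomial Φ_397(x), which is irreducible over Q and has degree φ(397) = 396. Hence [Q(α):Q] = φ(397) = 396.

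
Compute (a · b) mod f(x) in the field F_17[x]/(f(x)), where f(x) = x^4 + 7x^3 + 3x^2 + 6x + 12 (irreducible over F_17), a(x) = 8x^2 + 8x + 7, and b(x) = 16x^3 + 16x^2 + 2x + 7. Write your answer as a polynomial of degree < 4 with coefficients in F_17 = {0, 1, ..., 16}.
a · b ≡ 10x^2 + 11x + 11 (mod f(x))

Multiply in F_17[x]: a(x)·b(x) = (8x^2 + 8x + 7)·(16x^3 + 16x^2 + 2x + 7) = 9x^5 + x^4 + x^3 + 14x^2 + 2x + 15. This has degree ≥ 4, so divide by f(x) over F_17: 9x^5 + x^4 + x^3 + 14x^2 + 2x + 15 = (9x + 6)·(x^4 + 7x^3 + 3x^2 + 6x + 12) + (10x^2 + 11x + 11). Hence a·b ≡ 10x^2 + 11x + 11 (mod f). (F_17[x]/(f) is a field with 17^4 = 83521 elements since f is irreducible of degree 4.)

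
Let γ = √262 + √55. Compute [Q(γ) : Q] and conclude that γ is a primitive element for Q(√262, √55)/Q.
[Q(γ) : Q] = 4 (equivalently, Q(γ) = Q(√262, √55))

Obviously Q(γ) ⊆ Q(√262, √55), and [Q(√262, √55):Q] = 4 (since 262, 55 are distinct squarefree integers > 1 with 14410 not a perfect square). To show equality we compute the minimal polynomial of γ. From γ = √262 + √55: γ^2 = 262 + 2√(14410) + 55 = 317 + 2√(14410), so γ^2 - 317 = 2√(14410); squaring, (γ^2 - 317)^2 = 4·14410, i.e. γ^4 - 634γ^2 + 100489 - 57640 = 0, i.e. γ^4 - 634γ^2 + 42849 = 0. So γ is a root of x^4 - 634x^2 + 42849. This polynomial is irreducible over Q: it has no rational root (each ±√262 ± √55 is irrational), and any factorization into two quadratics over Q would force √(14410) ∈ Q (pairing opposite roots) or √262, √55 ∈ Q (other pairings), all impossible. Hence [Q(γ):Q] = 4 = [Q(√262, √55):Q], so Q(γ) = Q(√262, √55).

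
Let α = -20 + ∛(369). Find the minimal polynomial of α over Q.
m_α(x) = x^3 + 60x^2 + 1200x + 7631

Set β = α + 20 = ∛(369), so β^3 = 369. Then (α + 20)^3 - 369 = 0, i.e. α is a root of g(x) = (x + 20)^3 - 369 = x^3 + 60x^2 + 1200x + 7631. Since g(x) = h(x + 20) where h(x) = x^3 - 369, and h is irreducible over Q (because 369 is not a perfect cube, so h has no rational root, and a monic cubic with no rational root is irreducible), g is also irreducible (irreducibility is preserved under the substitution x → x + 20). Hence m_α(x) = x^3 + 60x^2 + 1200x + 7631.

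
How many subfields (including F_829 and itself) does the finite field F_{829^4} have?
F_{829^4} has 3 subfields

The subfields of F_{p^n} are exactly the fields F_{p^d} for d | n (each is the fixed field of the unique index-d subgroup of Gal(F_{p^n}/F_p) ≅ Z/nZ). The divisors of n = 4 are {1, 2, 4}, giving 3 subfields: F_{829^1}, F_{829^2}, F_{829^4}.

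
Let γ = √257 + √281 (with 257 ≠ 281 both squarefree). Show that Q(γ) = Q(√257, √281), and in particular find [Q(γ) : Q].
[Q(γ) : Q] = 4 (equivalently, Q(γ) = Q(√257, √281))

Obviously Q(γ) ⊆ Q(√257, √281), and [Q(√257, √281):Q] = 4 (since 257, 281 are distinct squarefree integers > 1 with 72217 not a perfect square). To show equality we compute the minimal polynomial of γ. From γ = √257 + √281: γ^2 = 257 + 2√(72217) + 281 = 538 + 2√(72217), so γ^2 - 538 = 2√(72217); squaring, (γ^2 - 538)^2 = 4·72217, i.e. γ^4 - 1076γ^2 + 289444 - 288868 = 0, i.e. γ^4 - 1076γ^2 + 576 = 0. So γ is a root of x^4 - 1076x^2 + 576. This polynomial is irreducible over Q: it has no rational root (each ±√257 ± √281 is irrational), and any factorization into two quadratics over Q would force √(72217) ∈ Q (pairing opposite roots) or √257, √281 ∈ Q (other pairings), all impossible. Hence [Q(γ):Q] = 4 = [Q(√257, √281):Q], so Q(γ) = Q(√257, √281).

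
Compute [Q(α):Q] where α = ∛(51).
[Q(α):Q] = 3

The minimal polynomial of α is x^3 - 51, irreducible over Q since 51 is not a perfect cube (so x^3 - 51 has no rational root). Hence [Q(α):Q] = deg(m_α) = 3.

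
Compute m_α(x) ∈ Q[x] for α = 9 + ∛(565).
m_α(x) = x^3 - 27x^2 + 243x - 1294

Set β = α - 9 = ∛(565), so β^3 = 565. Then (α - 9)^3 - 565 = 0, i.e. α is a root of g(x) = (x - 9)^3 - 565 = x^3 - 27x^2 + 243x - 1294. Since g(x) = h(x - 9) where h(x) = x^3 - 565, and h is irreducible over Q (because 565 is not a perfect cube, so h has no rational root, and a monic cubic with no rational root is irreducible), g is also irreducible (irreducibility is preserved under the substitution x → x - 9). Hence m_α(x) = x^3 - 27x^2 + 243x - 1294.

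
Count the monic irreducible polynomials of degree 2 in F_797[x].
There are 317206 monic irreducible polynomials of degree 2 over F_797

Each element of F_{797^2} that lies in no proper subfield is a root of exactly one monic irreducible of degree 2 over F_797, and each such polynomial has 2 distinct roots in F_{797^2}. By Möbius inversion the count is N_797(2) = (1/2) Σ_{d|2} μ(2/d) · 797^d = (1/2)(μ(2)·797^1 + μ(1)·797^2) = 634412/2 = 317206.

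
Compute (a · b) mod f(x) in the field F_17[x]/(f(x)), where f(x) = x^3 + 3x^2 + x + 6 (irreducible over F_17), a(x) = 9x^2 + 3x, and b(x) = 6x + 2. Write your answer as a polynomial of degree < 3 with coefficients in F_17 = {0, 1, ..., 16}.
a · b ≡ 10x^2 + 3x + 16 (mod f(x))

Multiply in F_17[x]: a(x)·b(x) = (9x^2 + 3x)·(6x + 2) = 3x^3 + 2x^2 + 6x. This has degree ≥ 3, so divide by f(x) over F_17: 3x^3 + 2x^2 + 6x = (3)·(x^3 + 3x^2 + x + 6) + (10x^2 + 3x + 16). Hence a·b ≡ 10x^2 + 3x + 16 (mod f). (F_17[x]/(f) is a field with 17^3 = 4913 elements since f is irreducible of degree 3.)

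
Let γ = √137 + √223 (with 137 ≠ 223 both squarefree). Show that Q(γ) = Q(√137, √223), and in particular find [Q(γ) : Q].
[Q(γ) : Q] = 4 (equivalently, Q(γ) = Q(√137, √223))

Obviously Q(γ) ⊆ Q(√137, √223), and [Q(√137, √223):Q] = 4 (since 137, 223 are distinct squarefree integers > 1 with 30551 not a perfect square). To show equality we compute the minimal polynomial of γ. From γ = √137 + √223: γ^2 = 137 + 2√(30551) + 223 = 360 + 2√(30551), so γ^2 - 360 = 2√(30551); squaring, (γ^2 - 360)^2 = 4·30551, i.e. γ^4 - 720γ^2 + 129600 - 122204 = 0, i.e. γ^4 - 720γ^2 + 7396 = 0. So γ is a root of x^4 - 720x^2 + 7396. This polynomial is irreducible over Q: it has no rational root (each ±√137 ± √223 is irrational), and any factorization into two quadratics over Q would force √(30551) ∈ Q (pairing opposite roots) or √137, √223 ∈ Q (other pairings), all impossible. Hence [Q(γ):Q] = 4 = [Q(√137, √223):Q], so Q(γ) = Q(√137, √223).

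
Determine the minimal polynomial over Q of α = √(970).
m_α(x) = x^2 - 970

α satisfies α^2 - 970 = 0, so x^2 - 970 annihilates α. Since d = 970 is squarefree and ≠ 1, it is not a perfect square in Q, so x^2 - 970 has no rational root and is therefore irreducible over Q (a degree-2 polynomial over a field is irreducible iff it has no root). Hence m_α(x) = x^2 - 970.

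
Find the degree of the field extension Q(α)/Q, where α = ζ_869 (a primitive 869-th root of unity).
[Q(α):Q] = 780

The minimal polynomial of ζ_869 over Q is the 869-th cyclotomic polynomial Φ_869(x), which is irreducible over Q and has degree φ(869) = 780. Hence [Q(α):Q] = φ(869) = 780.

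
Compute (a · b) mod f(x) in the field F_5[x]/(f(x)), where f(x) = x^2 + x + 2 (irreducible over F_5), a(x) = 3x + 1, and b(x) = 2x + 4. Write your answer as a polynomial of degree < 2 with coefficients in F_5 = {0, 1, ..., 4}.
a · b ≡ 3x + 2 (mod f(x))

Multiply in F_5[x]: a(x)·b(x) = (3x + 1)·(2x + 4) = x^2 + 4x + 4. This has degree ≥ 2, so divide by f(x) over F_5: x^2 + 4x + 4 = (1)·(x^2 + x + 2) + (3x + 2). Hence a·b ≡ 3x + 2 (mod f). (F_5[x]/(f) is a field with 5^2 = 25 elements since f is irreducible of degree 2.)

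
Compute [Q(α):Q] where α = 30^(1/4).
[Q(α):Q] = 4

α is a root of x^4 - 30. By Eisenstein's criterion at the prime p = 2 (which divides the constant term 30 but p^2 = 4 does not, since 30 is squarefree), x^4 - 30 is irreducible over Q. Hence [Q(α):Q] = 4.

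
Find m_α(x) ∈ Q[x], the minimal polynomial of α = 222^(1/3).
m_α(x) = x^3 - 222

α satisfies α^3 = 222, so x^3 - 222 annihilates α. By the rational root test, a rational root p/q (in lowest terms) of x^3 - 222 would satisfy p^3 = 222 q^3, forcing q = 1 and p^3 = 222; but 222 is not a perfect cube, contradiction. A monic cubic over Q with no rational root is irreducible (any nontrivial factorization would include a linear factor). Hence x^3 - 222 is the minimal polynomial of α, and in particular [Q(α):Q] = 3.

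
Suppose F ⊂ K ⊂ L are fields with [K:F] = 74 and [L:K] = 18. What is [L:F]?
[L:F] = 1332

The tower law says that for any tower of field extensions F ⊂ K ⊂ L with finite degrees, [L:F] = [L:K] · [K:F]. Here this gives [L:F] = 18 · 74 = 1332.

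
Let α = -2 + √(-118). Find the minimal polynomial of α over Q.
m_α(x) = x^2 + 4x + 122

From α + 2 = √(-118), squaring gives (α + 2)^2 = -118, i.e. α^2 + 4α + 4 = -118, so α^2 + 4α + 122 = 0. The discriminant of x^2 + 4x + 122 is (4)^2 - 4·(122) = 16 - 488 = -472, and 4·(-118) is not a perfect square in Q since -118 is squarefree and ≠ 1. Hence x^2 + 4x + 122 is irreducible over Q and is the minimal polynomial of α.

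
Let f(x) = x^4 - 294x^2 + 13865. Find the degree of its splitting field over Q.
[K : Q] = 4

Solving the quadratic in x^2: x^2 = (294 ± √(294^2 - 4·13865))/2 = (294 ± √30976)/2 = (294 ± 176)/2, giving x^2 = 235 or x^2 = 59. So f(x) = (x^2 - 235)(x^2 - 59) and the roots of f are ±√235, ±√59. Hence the splitting field is K = Q(√235, √59). Since 235 and 59 are distinct squarefree integers > 1, their product 13865 is not a perfect square, so √59 ∉ Q(√235). By the tower law [K:Q] = [Q(√235,√59):Q(√235)] · [Q(√235):Q] = 2 · 2 = 4.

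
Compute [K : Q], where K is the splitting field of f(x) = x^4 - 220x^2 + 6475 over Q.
[K : Q] = 4

Solving the quadratic in x^2: x^2 = (220 ± √(220^2 - 4·6475))/2 = (220 ± √22500)/2 = (220 ± 150)/2, giving x^2 = 185 or x^2 = 35. So f(x) = (x^2 - 185)(x^2 - 35) and the roots of f are ±√185, ±√35. Hence the splitting field is K = Q(√185, √35). Since 185 and 35 are distinct squarefree integers > 1, their product 6475 is not a perfect square, so √35 ∉ Q(√185). By the tower law [K:Q] = [Q(√185,√35):Q(√185)] · [Q(√185):Q] = 2 · 2 = 4.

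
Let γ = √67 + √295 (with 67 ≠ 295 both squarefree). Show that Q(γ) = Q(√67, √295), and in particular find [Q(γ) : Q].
[Q(γ) : Q] = 4 (equivalently, Q(γ) = Q(√67, √295))

Obviously Q(γ) ⊆ Q(√67, √295), and [Q(√67, √295):Q] = 4 (since 67, 295 are distinct squarefree integers > 1 with 19765 not a perfect square). To show equality we compute the minimal polynomial of γ. From γ = √67 + √295: γ^2 = 67 + 2√(19765) + 295 = 362 + 2√(19765), so γ^2 - 362 = 2√(19765); squaring, (γ^2 - 362)^2 = 4·19765, i.e. γ^4 - 724γ^2 + 131044 - 79060 = 0, i.e. γ^4 - 724γ^2 + 51984 = 0. So γ is a root of x^4 - 724x^2 + 51984. This polynomial is irreducible over Q: it has no rational root (each ±√67 ± √295 is irrational), and any factorization into two quadratics over Q would force √(19765) ∈ Q (pairing opposite roots) or √67, √295 ∈ Q (other pairings), all impossible. Hence [Q(γ):Q] = 4 = [Q(√67, √295):Q], so Q(γ) = Q(√67, √295).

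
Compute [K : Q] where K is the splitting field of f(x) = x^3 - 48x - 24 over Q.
[K : Q] = 6

By the rational root test, any rational root of the monic integer polynomial f(x) = x^3 - 48x - 24 must be an integer dividing the constant term -24, i.e. one of ±{1, 2, 3, 4, 6, 8, 12, 24}. Evaluating: f(1) = -71, f(-1) = 23, f(2) = -112, f(-2) = 64, f(3) = -141, f(-3) = 93, f(4) = -152, f(-4) = 104, f(6) = -96, f(-6) = 48, f(8) = 104, f(-8) = -152, f(12) = 1128, f(-12) = -1176, f(24) = 12648, f(-24) = -12696; none is 0, so f has no rational root and is therefore irreducible over Q (a cubic with no linear factor over a field is irreducible). For an irreducible cubic, the Galois group is A_3 or S_3 according as the discriminant disc(f) = -4a^3 - 27b^2 = -4·(-48)^3 - 27·(-24)^2 = 426816 is or is not a square in Q. Here disc(f) = 426816 is not a perfect square in Q, so the Galois group of f over Q is not contained in A_3 and must be all of S_3. The splitting field has degree |S_3| = 6 over Q, so [K : Q] = 6.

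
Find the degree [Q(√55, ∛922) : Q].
[Q(√55, ∛922) : Q] = 6

Let L = Q(√55, ∛922). Since Q(√55) ⊂ L and [Q(√55):Q] = 2, the tower law gives 2 | [L:Q]. Likewise Q(∛922) ⊂ L with [Q(∛922):Q] = 3 (because 922 is not a perfect cube), so 3 | [L:Q]. As gcd(2,3) = 1, [L:Q] is divisible by 6. Conversely L is generated over Q by √55 and ∛922, so [L:Q] ≤ 2·3 = 6. Therefore [Q(√55, ∛922) : Q] = 6.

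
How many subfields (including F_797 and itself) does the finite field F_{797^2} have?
F_{797^2} has 2 subfields

The subfields of F_{p^n} are exactly the fields F_{p^d} for d | n (each is the fixed field of the unique index-d subgroup of Gal(F_{p^n}/F_p) ≅ Z/nZ). The divisors of n = 2 are {1, 2}, giving 2 subfields: F_{797^1}, F_{797^2}.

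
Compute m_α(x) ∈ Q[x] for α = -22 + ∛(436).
m_α(x) = x^3 + 66x^2 + 1452x + 10212

Set β = α + 22 = ∛(436), so β^3 = 436. Then (α + 22)^3 - 436 = 0, i.e. α is a root of g(x) = (x + 22)^3 - 436 = x^3 + 66x^2 + 1452x + 10212. Since g(x) = h(x + 22) where h(x) = x^3 - 436, and h is irreducible over Q (because 436 is not a perfect cube, so h has no rational root, and a monic cubic with no rational root is irreducible), g is also irreducible (irreducibility is preserved under the substitution x → x + 22). Hence m_α(x) = x^3 + 66x^2 + 1452x + 10212.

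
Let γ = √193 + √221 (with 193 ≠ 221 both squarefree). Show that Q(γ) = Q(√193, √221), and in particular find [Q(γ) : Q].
[Q(γ) : Q] = 4 (equivalently, Q(γ) = Q(√193, √221))

Obviously Q(γ) ⊆ Q(√193, √221), and [Q(√193, √221):Q] = 4 (since 193, 221 are distinct squarefree integers > 1 with 42653 not a perfect square). To show equality we compute the minimal polynomial of γ. From γ = √193 + √221: γ^2 = 193 + 2√(42653) + 221 = 414 + 2√(42653), so γ^2 - 414 = 2√(42653); squaring, (γ^2 - 414)^2 = 4·42653, i.e. γ^4 - 828γ^2 + 171396 - 170612 = 0, i.e. γ^4 - 828γ^2 + 784 = 0. So γ is a root of x^4 - 828x^2 + 784. This polynomial is irreducible over Q: it has no rational root (each ±√193 ± √221 is irrational), and any factorization into two quadratics over Q would force √(42653) ∈ Q (pairing opposite roots) or √193, √221 ∈ Q (other pairings), all impossible. Hence [Q(γ):Q] = 4 = [Q(√193, √221):Q], so Q(γ) = Q(√193, √221).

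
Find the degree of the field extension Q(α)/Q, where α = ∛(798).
[Q(α):Q] = 3

The minimal polynomial of α is x^3 - 798, irreducible over Q since 798 is not a perfect cube (so x^3 - 798 has no rational root). Hence [Q(α):Q] = deg(m_α) = 3.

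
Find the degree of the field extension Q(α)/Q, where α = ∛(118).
[Q(α):Q] = 3

The minimal polynomial of α is x^3 - 118, irreducible over Q since 118 is not a perfect cube (so x^3 - 118 has no rational root). Hence [Q(α):Q] = deg(m_α) = 3.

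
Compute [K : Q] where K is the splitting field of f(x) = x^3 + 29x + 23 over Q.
[K : Q] = 6

By the rational root test, any rational root of the monic integer polynomial f(x) = x^3 + 29x + 23 must be an integer dividing the constant term 23, i.e. one of ±{1, 23}. Evaluating: f(1) = 53, f(-1) = -7, f(23) = 12857, f(-23) = -12811; none is 0, so f has no rational root and is therefore irreducible over Q (a cubic with no linear factor over a field is irreducible). For an irreducible cubic, the Galois group is A_3 or S_3 according as the discriminant disc(f) = -4a^3 - 27b^2 = -4·(29)^3 - 27·(23)^2 = -111839 is or is not a square in Q. Here disc(f) = -111839 is not a perfect square in Q, so the Galois group of f over Q is not contained in A_3 and must be all of S_3. The splitting field has degree |S_3| = 6 over Q, so [K : Q] = 6.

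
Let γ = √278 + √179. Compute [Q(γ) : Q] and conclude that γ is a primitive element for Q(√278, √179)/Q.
[Q(γ) : Q] = 4 (equivalently, Q(γ) = Q(√278, √179))

Obviously Q(γ) ⊆ Q(√278, √179), and [Q(√278, √179):Q] = 4 (since 278, 179 are distinct squarefree integers > 1 with 49762 not a perfect square). To show equality we compute the minimal polynomial of γ. From γ = √278 + √179: γ^2 = 278 + 2√(49762) + 179 = 457 + 2√(49762), so γ^2 - 457 = 2√(49762); squaring, (γ^2 - 457)^2 = 4·49762, i.e. γ^4 - 914γ^2 + 208849 - 199048 = 0, i.e. γ^4 - 914γ^2 + 9801 = 0. So γ is a root of x^4 - 914x^2 + 9801. This polynomial is irreducible over Q: it has no rational root (each ±√278 ± √179 is irrational), and any factorization into two quadratics over Q would force √(49762) ∈ Q (pairing opposite roots) or √278, √179 ∈ Q (other pairings), all impossible. Hence [Q(γ):Q] = 4 = [Q(√278, √179):Q], so Q(γ) = Q(√278, √179).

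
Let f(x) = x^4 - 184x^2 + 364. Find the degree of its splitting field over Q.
[K : Q] = 4

Solving the quadratic in x^2: x^2 = (184 ± √(184^2 - 4·364))/2 = (184 ± √32400)/2 = (184 ± 180)/2, giving x^2 = 2 or x^2 = 182. So f(x) = (x^2 - 2)(x^2 - 182) and the roots of f are ±√2, ±√182. Hence the splitting field is K = Q(√2, √182). Since 2 and 182 are distinct squarefree integers > 1, their product 364 is not a perfect square, so √182 ∉ Q(√2). By the tower law [K:Q] = [Q(√2,√182):Q(√2)] · [Q(√2):Q] = 2 · 2 = 4.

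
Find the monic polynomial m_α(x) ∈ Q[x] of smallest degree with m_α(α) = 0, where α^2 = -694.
m_α(x) = x^2 + 694

α satisfies α^2 + 694 = 0, so x^2 + 694 annihilates α. Since d = -694 is squarefree and ≠ 1, it is not a perfect square in Q, so x^2 + 694 has no rational root and is therefore irreducible over Q (a degree-2 polynomial over a field is irreducible iff it has no root). Hence m_α(x) = x^2 + 694.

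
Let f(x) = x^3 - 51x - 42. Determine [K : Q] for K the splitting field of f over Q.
[K : Q] = 6

By the rational root test, any rational root of the monic integer polynomial f(x) = x^3 - 51x - 42 must be an integer dividing the constant term -42, i.e. one of ±{1, 2, 3, 6, 7, 14, 21, 42}. Evaluating: f(1) = -92, f(-1) = 8, f(2) = -136, f(-2) = 52, f(3) = -168, f(-3) = 84, f(6) = -132, f(-6) = 48, f(7) = -56, f(-7) = -28, f(14) = 1988, f(-14) = -2072, f(21) = 8148, f(-21) = -8232, f(42) = 71904, f(-42) = -71988; none is 0, so f has no rational root and is therefore irreducible over Q (a cubic with no linear factor over a field is irreducible). For an irreducible cubic, the Galois group is A_3 or S_3 according as the discriminant disc(f) = -4a^3 - 27b^2 = -4·(-51)^3 - 27·(-42)^2 = 482976 is or is not a square in Q. Here disc(f) = 482976 is not a perfect square in Q, so the Galois group of f over Q is not contained in A_3 and must be all of S_3. The splitting field has degree |S_3| = 6 over Q, so [K : Q] = 6.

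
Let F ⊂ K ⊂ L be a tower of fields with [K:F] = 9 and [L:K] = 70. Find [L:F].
[L:F] = 630

The tower law says that for any tower of field extensions F ⊂ K ⊂ L with finite degrees, [L:F] = [L:K] · [K:F]. Here this gives [L:F] = 70 · 9 = 630.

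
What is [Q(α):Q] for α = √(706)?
[Q(α):Q] = 2

[Q(α):Q] equals the degree of the minimal polynomial of α. Here α^2 = 706 and x^2 - 706 is irreducible (d = 706 is squarefree, ≠ 1, hence not a square), so deg(m_α) = 2. Thus [Q(α):Q] = 2.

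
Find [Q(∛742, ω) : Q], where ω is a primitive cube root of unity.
[Q(∛742, ω) : Q] = 6

[Q(∛742):Q] = 3 (min poly x^3 - 742, irreducible since 742 is not a perfect cube). [Q(ω):Q] = 2 (min poly x^2 + x + 1). Since Q(∛742) ⊂ R and ω ∉ R, we have ω ∉ Q(∛742), so x^2 + x + 1 remains irreducible over Q(∛742) and [Q(∛742, ω) : Q(∛742)] = 2. By the tower law, [Q(∛742, ω) : Q] = 3 · 2 = 6. (In fact Q(∛742, ω) is the splitting field of x^3 - 742 over Q.)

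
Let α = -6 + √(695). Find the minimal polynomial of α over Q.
m_α(x) = x^2 + 12x - 659

From α + 6 = √(695), squaring gives (α + 6)^2 = 695, i.e. α^2 + 12α + 36 = 695, so α^2 + 12α - 659 = 0. The discriminant of x^2 + 12x - 659 is (12)^2 - 4·(-659) = 144 + 2636 = 2780, and 4·(695) is not a perfect square in Q since 695 is squarefree and ≠ 1. Hence x^2 + 12x - 659 is irreducible over Q and is the minimal polynomial of α.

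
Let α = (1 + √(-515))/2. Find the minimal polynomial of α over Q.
m_α(x) = x^2 - x + 129

From 2α - 1 = √(-515), squaring gives (2α - 1)^2 = -515, i.e. 4α^2 - 4α + 1 = -515, so α^2 - α + (1 + 515)/4 = 0. Since -515 ≡ 1 (mod 4), (1 + 515)/4 = 129 ∈ Z. The polynomial x^2 - x + 129 has discriminant 1 - 4·(129) = -515, which is not a perfect square in Q (d = -515 is squarefree and ≠ 1), so x^2 - x + 129 is irreducible over Q. It is the minimal polynomial of α.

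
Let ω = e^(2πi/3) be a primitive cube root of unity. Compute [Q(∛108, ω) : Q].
[Q(∛108, ω) : Q] = 6

[Q(∛108):Q] = 3 (min poly x^3 - 108, irreducible since 108 is not a perfect cube). [Q(ω):Q] = 2 (min poly x^2 + x + 1). Since Q(∛108) ⊂ R and ω ∉ R, we have ω ∉ Q(∛108), so x^2 + x + 1 remains irreducible over Q(∛108) and [Q(∛108, ω) : Q(∛108)] = 2. By the tower law, [Q(∛108, ω) : Q] = 3 · 2 = 6. (In fact Q(∛108, ω) is the splitting field of x^3 - 108 over Q.)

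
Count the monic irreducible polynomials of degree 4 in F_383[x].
There are 5379379008 monic irreducible polynomials of degree 4 over F_383

Each element of F_{383^4} that lies in no proper subfield is a root of exactly one monic irreducible of degree 4 over F_383, and each such polynomial has 4 distinct roots in F_{383^4}. By Möbius inversion the count is N_383(4) = (1/4) Σ_{d|4} μ(4/d) · 383^d = (1/4)(μ(4)·383^1 + μ(2)·383^2 + μ(1)·383^4) = 21517516032/4 = 5379379008.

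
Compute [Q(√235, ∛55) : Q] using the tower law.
[Q(√235, ∛55) : Q] = 6

Let L = Q(√235, ∛55). Since Q(√235) ⊂ L and [Q(√235):Q] = 2, the tower law gives 2 | [L:Q]. Likewise Q(∛55) ⊂ L with [Q(∛55):Q] = 3 (because 55 is not a perfect cube), so 3 | [L:Q]. As gcd(2,3) = 1, [L:Q] is divisible by 6. Conversely L is generated over Q by √235 and ∛55, so [L:Q] ≤ 2·3 = 6. Therefore [Q(√235, ∛55) : Q] = 6.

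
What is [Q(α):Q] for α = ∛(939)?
[Q(α):Q] = 3

The minimal polynomial of α is x^3 - 939, irreducible over Q since 939 is not a perfect cube (so x^3 - 939 has no rational root). Hence [Q(α):Q] = deg(m_α) = 3.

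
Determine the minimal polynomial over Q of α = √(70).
m_α(x) = x^2 - 70

α satisfies α^2 - 70 = 0, so x^2 - 70 annihilates α. Since d = 70 is squarefree and ≠ 1, it is not a perfect square in Q, so x^2 - 70 has no rational root and is therefore irreducible over Q (a degree-2 polynomial over a field is irreducible iff it has no root). Hence m_α(x) = x^2 - 70.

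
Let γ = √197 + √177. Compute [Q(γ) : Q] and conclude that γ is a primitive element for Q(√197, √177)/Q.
[Q(γ) : Q] = 4 (equivalently, Q(γ) = Q(√197, √177))

Obviously Q(γ) ⊆ Q(√197, √177), and [Q(√197, √177):Q] = 4 (since 197, 177 are distinct squarefree integers > 1 with 34869 not a perfect square). To show equality we compute the minimal polynomial of γ. From γ = √197 + √177: γ^2 = 197 + 2√(34869) + 177 = 374 + 2√(34869), so γ^2 - 374 = 2√(34869); squaring, (γ^2 - 374)^2 = 4·34869, i.e. γ^4 - 748γ^2 + 139876 - 139476 = 0, i.e. γ^4 - 748γ^2 + 400 = 0. So γ is a root of x^4 - 748x^2 + 400. This polynomial is irreducible over Q: it has no rational root (each ±√197 ± √177 is irrational), and any factorization into two quadratics over Q would force √(34869) ∈ Q (pairing opposite roots) or √197, √177 ∈ Q (other pairings), all impossible. Hence [Q(γ):Q] = 4 = [Q(√197, √177):Q], so Q(γ) = Q(√197, √177).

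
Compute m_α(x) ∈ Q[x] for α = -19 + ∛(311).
m_α(x) = x^3 + 57x^2 + 1083x + 6548

Set β = α + 19 = ∛(311), so β^3 = 311. Then (α + 19)^3 - 311 = 0, i.e. α is a root of g(x) = (x + 19)^3 - 311 = x^3 + 57x^2 + 1083x + 6548. Since g(x) = h(x + 19) where h(x) = x^3 - 311, and h is irreducible over Q (because 311 is not a perfect cube, so h has no rational root, and a monic cubic with no rational root is irreducible), g is also irreducible (irreducibility is preserved under the substitution x → x + 19). Hence m_α(x) = x^3 + 57x^2 + 1083x + 6548.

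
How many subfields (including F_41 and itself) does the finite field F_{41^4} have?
F_{41^4} has 3 subfields

The subfields of F_{p^n} are exactly the fields F_{p^d} for d | n (each is the fixed field of the unique index-d subgroup of Gal(F_{p^n}/F_p) ≅ Z/nZ). The divisors of n = 4 are {1, 2, 4}, giving 3 subfields: F_{41^1}, F_{41^2}, F_{41^4}.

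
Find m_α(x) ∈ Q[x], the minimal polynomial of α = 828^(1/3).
m_α(x) = x^3 - 828

α satisfies α^3 = 828, so x^3 - 828 annihilates α. By the rational root test, a rational root p/q (in lowest terms) of x^3 - 828 would satisfy p^3 = 828 q^3, forcing q = 1 and p^3 = 828; but 828 is not a perfect cube, contradiction. A monic cubic over Q with no rational root is irreducible (any nontrivial factorization would include a linear factor). Hence x^3 - 828 is the minimal polynomial of α, and in particular [Q(α):Q] = 3.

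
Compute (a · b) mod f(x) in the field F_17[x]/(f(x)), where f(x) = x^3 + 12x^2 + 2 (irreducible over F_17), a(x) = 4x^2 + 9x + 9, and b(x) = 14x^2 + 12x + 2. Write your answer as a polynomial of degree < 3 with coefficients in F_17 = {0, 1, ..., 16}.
a · b ≡ 13x^2 + 14x + 11 (mod f(x))

Multiply in F_17[x]: a(x)·b(x) = (4x^2 + 9x + 9)·(14x^2 + 12x + 2) = 5x^4 + 4x^3 + 4x^2 + 7x + 1. This has degree ≥ 3, so divide by f(x) over F_17: 5x^4 + 4x^3 + 4x^2 + 7x + 1 = (5x + 12)·(x^3 + 12x^2 + 2) + (13x^2 + 14x + 11). Hence a·b ≡ 13x^2 + 14x + 11 (mod f). (F_17[x]/(f) is a field with 17^3 = 4913 elements since f is irreducible of degree 3.)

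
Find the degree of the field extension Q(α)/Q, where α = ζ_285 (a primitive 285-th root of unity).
[Q(α):Q] = 144

The minimal polynomial of ζ_285 over Q is the 285-th cyclotomic polynomial Φ_285(x), which is irreducible over Q and has degree φ(285) = 144. Hence [Q(α):Q] = φ(285) = 144.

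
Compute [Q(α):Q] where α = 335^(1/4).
[Q(α):Q] = 4

α is a root of x^4 - 335. By Eisenstein's criterion at the prime p = 5 (which divides the constant term 335 but p^2 = 25 does not, since 335 is squarefree), x^4 - 335 is irreducible over Q. Hence [Q(α):Q] = 4.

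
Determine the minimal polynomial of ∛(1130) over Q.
m_α(x) = x^3 - 1130

α satisfies α^3 = 1130, so x^3 - 1130 annihilates α. By the rational root test, a rational root p/q (in lowest terms) of x^3 - 1130 would satisfy p^3 = 1130 q^3, forcing q = 1 and p^3 = 1130; but 1130 is not a perfect cube, contradiction. A monic cubic over Q with no rational root is irreducible (any nontrivial factorization would include a linear factor). Hence x^3 - 1130 is the minimal polynomial of α, and in particular [Q(α):Q] = 3.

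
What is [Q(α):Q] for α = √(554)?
[Q(α):Q] = 2

[Q(α):Q] equals the degree of the minimal polynomial of α. Here α^2 = 554 and x^2 - 554 is irreducible (d = 554 is squarefree, ≠ 1, hence not a square), so deg(m_α) = 2. Thus [Q(α):Q] = 2.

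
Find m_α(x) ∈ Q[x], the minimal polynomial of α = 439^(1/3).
m_α(x) = x^3 - 439

α satisfies α^3 = 439, so x^3 - 439 annihilates α. By the rational root test, a rational root p/q (in lowest terms) of x^3 - 439 would satisfy p^3 = 439 q^3, forcing q = 1 and p^3 = 439; but 439 is not a perfect cube, contradiction. A monic cubic over Q with no rational root is irreducible (any nontrivial factorization would include a linear factor). Hence x^3 - 439 is the minimal polynomial of α, and in particular [Q(α):Q] = 3.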